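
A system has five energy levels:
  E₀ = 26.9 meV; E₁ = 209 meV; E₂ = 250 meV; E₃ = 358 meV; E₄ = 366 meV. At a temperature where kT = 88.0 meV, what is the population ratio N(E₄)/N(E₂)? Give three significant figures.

0.268

n₄/n₂ = exp[−(E₄−E₂)/kT] = exp(−(116 meV)/(88.0 meV)) = exp(-1.3182) = 0.268.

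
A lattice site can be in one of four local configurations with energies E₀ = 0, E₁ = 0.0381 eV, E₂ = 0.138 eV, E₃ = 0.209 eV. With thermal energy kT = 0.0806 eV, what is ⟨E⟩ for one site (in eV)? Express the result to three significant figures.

Eᵢ/kT = 0, 0.47270, 1.7122, 2.5931.
Z = Σ e^(−Eᵢ/kT) = e^(−0) + e^(−0.47270) + e^(−1.7122) + e^(−2.5931) = 1.0000 + 0.62332 + 0.18047 + 0.074788 = 1.8786.
⟨E⟩ = Σ Eᵢ e^(−Eᵢ/kT) / Z = (0·1.0000 + 0.0381·0.62332 + 0.138·0.18047 + 0.209·0.074788) / 1.8786 = 0.0342 eV.

0.0342 eV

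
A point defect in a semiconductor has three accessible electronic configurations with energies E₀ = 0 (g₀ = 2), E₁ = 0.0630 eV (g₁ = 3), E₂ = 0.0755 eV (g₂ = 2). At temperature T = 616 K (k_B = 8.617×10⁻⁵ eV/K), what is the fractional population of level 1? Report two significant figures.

0.27

k_BT = 8.617×10⁻⁵ × 616 K = 0.05308 eV.
Eᵢ/kT = 0, 1.187, 1.422.
Z = Σ gᵢe^(−Eᵢ/kT) = 2·e^(−0) + 3·e^(−1.187) + 2·e^(−1.422) = 2.000 + 0.9154 + 0.4825 = 3.398.
P₁ = g₁ e^(−E₁/kT) / Z = 0.9154/3.398 = 0.27.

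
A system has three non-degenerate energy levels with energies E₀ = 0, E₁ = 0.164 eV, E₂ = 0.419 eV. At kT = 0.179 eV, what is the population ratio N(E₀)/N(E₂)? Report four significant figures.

10.39

n₀/n₂ = exp[−(E₀−E₂)/kT] = exp(−(-0.419 eV)/(0.179 eV)) = exp(2.34078) = 10.39.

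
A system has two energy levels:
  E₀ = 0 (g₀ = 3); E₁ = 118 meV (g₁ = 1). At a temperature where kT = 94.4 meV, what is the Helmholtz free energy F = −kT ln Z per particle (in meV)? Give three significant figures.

Eᵢ/kT = 0, 1.2500.
Z = Σ gᵢe^(−Eᵢ/kT) = 3·e^(−0) + 1·e^(−1.2500) = 3.0000 + 0.28650 = 3.2865.
F = −kT ln Z = −94.4 × ln(3.2865) = −94.4 × 1.1898 = -112 meV.

-112 meV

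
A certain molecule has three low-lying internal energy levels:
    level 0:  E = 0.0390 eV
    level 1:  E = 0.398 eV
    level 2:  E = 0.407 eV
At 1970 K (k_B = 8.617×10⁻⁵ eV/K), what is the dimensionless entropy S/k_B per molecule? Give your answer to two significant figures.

k_BT = 8.617×10⁻⁵ × 1970 K = 0.1698 eV.
Eᵢ/kT = 0.2297, 2.344, 2.397.
Z = Σ e^(−Eᵢ/kT) = e^(−0.2297) + e^(−2.344) + e^(−2.397) = 0.7948 + 0.09594 + 0.09099 = 0.9817.
⟨E⟩ = Σ EᵢPᵢ = 0.1082 eV.
S/k_B = ln Z + ⟨E⟩/kT = ln(0.9817) + 0.1082/0.1698 = -0.01847 + 0.6372 = 0.62.

0.62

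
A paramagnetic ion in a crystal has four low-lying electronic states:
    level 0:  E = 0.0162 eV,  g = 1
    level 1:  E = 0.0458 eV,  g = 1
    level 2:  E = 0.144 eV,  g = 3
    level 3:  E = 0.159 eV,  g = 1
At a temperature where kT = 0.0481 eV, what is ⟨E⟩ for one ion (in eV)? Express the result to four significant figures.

Eᵢ/kT = 0.336798, 0.952183, 2.99376, 3.30561.
Z = Σ gᵢe^(−Eᵢ/kT) = 1·e^(−0.336798) + 1·e^(−0.952183) + 3·e^(−2.99376) + 1·e^(−3.30561) = 0.714053 + 0.385898 + 0.150296 + 0.0366768 = 1.28692.
⟨E⟩ = Σ Eᵢ gᵢe^(−Eᵢ/kT) / Z = (0.0162·0.714053 + 0.0458·0.385898 + 0.144·0.150296 + 0.159·0.0366768) / 1.28692 = 0.04407 eV.

0.04407 eV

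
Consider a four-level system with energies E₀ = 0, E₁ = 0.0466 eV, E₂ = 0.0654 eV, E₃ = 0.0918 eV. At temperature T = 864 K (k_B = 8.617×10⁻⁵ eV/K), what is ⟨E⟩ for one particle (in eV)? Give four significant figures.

0.03517 eV

k_BT = 8.617×10⁻⁵ × 864 K = 0.0744509 eV.
Eᵢ/kT = 0, 0.625916, 0.878431, 1.23303.
Z = Σ e^(−Eᵢ/kT) = e^(−0) + e^(−0.625916) + e^(−0.878431) + e^(−1.23303) = 1.00000 + 0.534771 + 0.415434 + 0.291408 = 2.24161.
⟨E⟩ = Σ Eᵢ e^(−Eᵢ/kT) / Z = (0·1.00000 + 0.0466·0.534771 + 0.0654·0.415434 + 0.0918·0.291408) / 2.24161 = 0.03517 eV.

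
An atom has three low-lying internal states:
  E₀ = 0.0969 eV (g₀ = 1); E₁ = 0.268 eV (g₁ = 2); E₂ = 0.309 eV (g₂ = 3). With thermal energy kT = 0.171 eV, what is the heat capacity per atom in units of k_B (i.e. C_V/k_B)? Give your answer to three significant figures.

0.311

Eᵢ/kT = 0.56667, 1.5673, 1.8070.
Z = Σ gᵢe^(−Eᵢ/kT) = 1·e^(−0.56667) + 2·e^(−1.5673) + 3·e^(−1.8070) = 0.56741 + 0.41722 + 0.49244 = 1.4771.
⟨E⟩ = 0.21594 eV, ⟨E²⟩ = 0.055726 eV².
C_V/k_B = (⟨E²⟩ − ⟨E⟩²)/(kT)² = (0.055726 − 0.046630)/0.029241 = 0.311.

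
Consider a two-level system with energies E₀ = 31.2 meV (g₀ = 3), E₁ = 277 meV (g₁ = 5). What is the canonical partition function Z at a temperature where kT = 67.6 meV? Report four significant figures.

Z = 1.974

Eᵢ/kT = 0.461538, 4.09763.
Z = Σ gᵢe^(−Eᵢ/kT) = 3·e^(−0.461538) + 5·e^(−4.09763) = 1.89094 + 0.0830600 = 1.97400.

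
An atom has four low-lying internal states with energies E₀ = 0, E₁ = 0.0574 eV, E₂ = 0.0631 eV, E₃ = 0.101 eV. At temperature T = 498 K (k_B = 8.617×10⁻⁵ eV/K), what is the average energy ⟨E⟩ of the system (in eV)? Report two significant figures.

k_BT = 8.617×10⁻⁵ × 498 K = 0.04291 eV.
Eᵢ/kT = 0, 1.338, 1.471, 2.354.
Z = Σ e^(−Eᵢ/kT) = e^(−0) + e^(−1.338) + e^(−1.471) + e^(−2.354) = 1.000 + 0.2624 + 0.2297 + 0.09499 = 1.587.
⟨E⟩ = Σ Eᵢ e^(−Eᵢ/kT) / Z = (0·1.000 + 0.0574·0.2624 + 0.0631·0.2297 + 0.101·0.09499) / 1.587 = 0.025 eV.

0.025 eV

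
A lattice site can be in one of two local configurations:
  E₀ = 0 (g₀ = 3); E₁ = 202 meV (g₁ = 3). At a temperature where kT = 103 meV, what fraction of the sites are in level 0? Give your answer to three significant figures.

Eᵢ/kT = 0, 1.9612.
Z = Σ gᵢe^(−Eᵢ/kT) = 3·e^(−0) + 3·e^(−1.9612) = 3.0000 + 0.42207 = 3.4221.
P₀ = g₀ e^(−E₀/kT) / Z = 3.0000/3.4221 = 0.877.

0.877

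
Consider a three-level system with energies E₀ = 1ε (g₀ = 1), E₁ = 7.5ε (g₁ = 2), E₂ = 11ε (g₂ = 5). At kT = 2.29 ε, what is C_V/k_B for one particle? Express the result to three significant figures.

1.56

Eᵢ/kT = 0.43668, 3.2751, 4.8035.
Z = Σ gᵢe^(−Eᵢ/kT) = 1·e^(−0.43668) + 2·e^(−3.2751) + 5·e^(−4.8035) = 0.64618 + 0.075626 + 0.041005 = 0.76281.
⟨E⟩ = 2.1820 ε, ⟨E²⟩ = 12.928 ε².
C_V/k_B = (⟨E²⟩ − ⟨E⟩²)/(kT)² = (12.928 − 4.7611)/5.2441 = 1.56.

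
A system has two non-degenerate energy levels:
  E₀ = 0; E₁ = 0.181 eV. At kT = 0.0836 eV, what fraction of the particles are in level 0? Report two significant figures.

0.90

Eᵢ/kT = 0, 2.165.
Z = Σ e^(−Eᵢ/kT) = e^(−0) + e^(−2.165) = 1.000 + 0.1147 = 1.115.
P₀ = e^(−E₀/kT) / Z = 1.000/1.115 = 0.90.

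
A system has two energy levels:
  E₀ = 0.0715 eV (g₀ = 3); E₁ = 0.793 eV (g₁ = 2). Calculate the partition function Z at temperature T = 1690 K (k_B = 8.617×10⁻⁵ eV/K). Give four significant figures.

Z = 1.845

k_BT = 8.617×10⁻⁵ × 1690 K = 0.145627 eV.
Eᵢ/kT = 0.490980, 5.44542.
Z = Σ gᵢe^(−Eᵢ/kT) = 3·e^(−0.490980) + 2·e^(−5.44542) = 1.83608 + 0.00863205 = 1.84471.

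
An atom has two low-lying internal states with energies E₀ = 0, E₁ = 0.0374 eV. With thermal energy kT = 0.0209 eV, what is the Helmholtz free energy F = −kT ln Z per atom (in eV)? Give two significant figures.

Eᵢ/kT = 0, 1.789.
Z = Σ e^(−Eᵢ/kT) = e^(−0) + e^(−1.789) = 1.000 + 0.1671 = 1.167.
F = −kT ln Z = −0.0209 × ln(1.167) = −0.0209 × 0.1544 = -0.0032 eV.

-0.0032 eV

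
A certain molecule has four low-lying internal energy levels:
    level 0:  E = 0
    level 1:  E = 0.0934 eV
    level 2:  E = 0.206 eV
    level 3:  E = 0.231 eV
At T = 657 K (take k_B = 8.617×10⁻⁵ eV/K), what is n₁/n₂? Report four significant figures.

k_BT = 8.617×10⁻⁵ × 657 K = 0.0566137 eV.
n₁/n₂ = exp[−(E₁−E₂)/kT] = exp(−(-0.1126 eV)/(0.0566137 eV)) = exp(1.98892) = 7.308.

7.308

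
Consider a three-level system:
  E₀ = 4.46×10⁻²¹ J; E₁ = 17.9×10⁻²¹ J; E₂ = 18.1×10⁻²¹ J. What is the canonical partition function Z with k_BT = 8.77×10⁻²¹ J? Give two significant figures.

Eᵢ/kT = 0.5086, 2.041, 2.064.
Z = Σ e^(−Eᵢ/kT) = e^(−0.5086) + e^(−2.041) + e^(−2.064) = 0.6013 + 0.1299 + 0.1269 = 0.8581.

Z = 0.86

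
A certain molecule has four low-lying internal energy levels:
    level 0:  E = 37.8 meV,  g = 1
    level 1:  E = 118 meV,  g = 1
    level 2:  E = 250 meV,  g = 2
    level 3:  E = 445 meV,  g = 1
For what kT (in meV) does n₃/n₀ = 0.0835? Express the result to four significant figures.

n₃/n₀ = (g₃/g₀) exp[−(E₃−E₀)/kT] = 0.0835.
⇒ (E₃−E₀)/kT = ln((1/1)/0.0835) = ln(11.9760) = 2.48290.
kT = 407.2 meV / 2.48290 = 164.0 meV.

164.0 meV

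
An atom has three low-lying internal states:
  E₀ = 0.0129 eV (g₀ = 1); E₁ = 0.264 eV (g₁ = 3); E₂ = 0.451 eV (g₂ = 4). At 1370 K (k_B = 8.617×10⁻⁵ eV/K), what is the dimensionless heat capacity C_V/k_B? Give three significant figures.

1.44

k_BT = 8.617×10⁻⁵ × 1370 K = 0.11805 eV.
Eᵢ/kT = 0.10928, 2.2363, 3.8204.
Z = Σ gᵢe^(−Eᵢ/kT) = 1·e^(−0.10928) + 3·e^(−2.2363) + 4·e^(−3.8204) = 0.89648 + 0.32056 + 0.087676 = 1.3047.
⟨E⟩ = 0.10403 eV, ⟨E²⟩ = 0.030907 eV².
C_V/k_B = (⟨E²⟩ − ⟨E⟩²)/(kT)² = (0.030907 − 0.010822)/0.013936 = 1.44.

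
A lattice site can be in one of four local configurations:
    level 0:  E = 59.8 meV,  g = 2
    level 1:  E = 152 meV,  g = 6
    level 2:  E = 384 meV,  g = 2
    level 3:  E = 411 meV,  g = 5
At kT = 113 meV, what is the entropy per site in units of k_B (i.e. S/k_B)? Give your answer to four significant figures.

2.246

Eᵢ/kT = 0.529204, 1.34513, 3.39823, 3.63717.
Z = Σ gᵢe^(−Eᵢ/kT) = 2·e^(−0.529204) + 6·e^(−1.34513) + 2·e^(−3.39823) + 5·e^(−3.63717) = 1.17815 + 1.56304 + 0.0668648 + 0.131634 = 2.93969.
⟨E⟩ = Σ EᵢPᵢ = 131.923 meV.
S/k_B = ln Z + ⟨E⟩/kT = ln(2.93969) + 131.923/113 = 1.07830 + 1.16746 = 2.246.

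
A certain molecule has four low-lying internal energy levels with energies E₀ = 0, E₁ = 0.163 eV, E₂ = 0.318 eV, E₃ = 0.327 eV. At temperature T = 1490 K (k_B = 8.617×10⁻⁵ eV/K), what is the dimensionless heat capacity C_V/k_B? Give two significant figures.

0.74

k_BT = 8.617×10⁻⁵ × 1490 K = 0.1284 eV.
Eᵢ/kT = 0, 1.269, 2.477, 2.547.
Z = Σ e^(−Eᵢ/kT) = e^(−0) + e^(−1.269) + e^(−2.477) + e^(−2.547) = 1.000 + 0.2811 + 0.08399 + 0.07832 = 1.443.
⟨E⟩ = 0.06801 eV, ⟨E²⟩ = 0.01687 eV².
C_V/k_B = (⟨E²⟩ − ⟨E⟩²)/(kT)² = (0.01687 − 0.004625)/0.01649 = 0.74.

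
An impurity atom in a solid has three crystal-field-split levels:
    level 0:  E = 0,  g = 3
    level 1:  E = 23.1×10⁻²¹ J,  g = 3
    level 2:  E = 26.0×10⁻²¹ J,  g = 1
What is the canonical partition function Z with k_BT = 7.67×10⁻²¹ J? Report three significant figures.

Eᵢ/kT = 0, 3.0117, 3.3898.
Z = Σ gᵢe^(−Eᵢ/kT) = 3·e^(−0) + 3·e^(−3.0117) + 1·e^(−3.3898) = 3.0000 + 0.14762 + 0.033715 = 3.1813.

Z = 3.18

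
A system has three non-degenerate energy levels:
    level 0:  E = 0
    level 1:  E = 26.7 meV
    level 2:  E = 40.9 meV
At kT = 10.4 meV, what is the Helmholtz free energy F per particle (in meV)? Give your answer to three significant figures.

-0.956 meV

Eᵢ/kT = 0, 2.5673, 3.9327.
Z = Σ e^(−Eᵢ/kT) = e^(−0) + e^(−2.5673) + e^(−3.9327) = 1.0000 + 0.076742 + 0.019591 = 1.0963.
F = −kT ln Z = −10.4 × ln(1.0963) = −10.4 × 0.091941 = -0.956 meV.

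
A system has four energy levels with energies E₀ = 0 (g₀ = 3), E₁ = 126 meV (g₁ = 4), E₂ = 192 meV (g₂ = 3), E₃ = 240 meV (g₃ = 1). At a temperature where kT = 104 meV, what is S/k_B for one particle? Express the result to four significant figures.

2.096

Eᵢ/kT = 0, 1.21154, 1.84615, 2.30769.
Z = Σ gᵢe^(−Eᵢ/kT) = 3·e^(−0) + 4·e^(−1.21154) + 3·e^(−1.84615) + 1·e^(−2.30769) = 3.00000 + 1.19095 + 0.473531 + 0.0994908 = 4.76397.
⟨E⟩ = Σ EᵢPᵢ = 55.5955 meV.
S/k_B = ln Z + ⟨E⟩/kT = ln(4.76397) + 55.5955/104 = 1.56108 + 0.534572 = 2.096.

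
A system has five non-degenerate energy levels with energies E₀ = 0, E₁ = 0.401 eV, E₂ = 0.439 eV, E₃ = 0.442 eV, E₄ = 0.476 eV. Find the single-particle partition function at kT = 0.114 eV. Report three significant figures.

Z = 1.09

Eᵢ/kT = 0, 3.5175, 3.8509, 3.8772, 4.1754.
Z = Σ e^(−Eᵢ/kT) = e^(−0) + e^(−3.5175) + e^(−3.8509) + e^(−3.8772) + e^(−4.1754) = 1.0000 + 0.029674 + 0.021261 + 0.020709 + 0.015369 = 1.0870.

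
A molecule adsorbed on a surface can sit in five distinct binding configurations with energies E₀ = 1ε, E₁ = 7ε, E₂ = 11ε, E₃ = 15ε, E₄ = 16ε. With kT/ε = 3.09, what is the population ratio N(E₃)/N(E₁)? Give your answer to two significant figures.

n₃/n₁ = exp[−(E₃−E₁)/kT] = exp(−(8ε)/(3.09ε)) = exp(-2.589) = 0.075.

0.075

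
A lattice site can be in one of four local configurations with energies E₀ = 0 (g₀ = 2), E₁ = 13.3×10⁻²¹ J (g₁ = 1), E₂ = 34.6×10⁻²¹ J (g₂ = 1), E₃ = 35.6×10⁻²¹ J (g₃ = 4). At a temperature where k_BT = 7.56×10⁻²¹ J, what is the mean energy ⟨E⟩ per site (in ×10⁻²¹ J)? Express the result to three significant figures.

Eᵢ/kT = 0, 1.7593, 4.5767, 4.7090.
Z = Σ gᵢe^(−Eᵢ/kT) = 2·e^(−0) + 1·e^(−1.7593) + 1·e^(−4.5767) + 4·e^(−4.7090) = 2.0000 + 0.17217 + 0.010289 + 0.036055 = 2.2185.
⟨E⟩ = Σ Eᵢ gᵢe^(−Eᵢ/kT) / Z = (0·2.0000 + 13.3·0.17217 + 34.6·0.010289 + 35.6·0.036055) / 2.2185 = 1.77 ×10⁻²¹ J.

1.77 ×10⁻²¹ J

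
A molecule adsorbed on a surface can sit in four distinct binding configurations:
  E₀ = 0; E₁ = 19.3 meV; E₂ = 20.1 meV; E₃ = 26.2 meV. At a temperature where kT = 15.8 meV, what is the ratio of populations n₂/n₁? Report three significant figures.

0.951

n₂/n₁ = exp[−(E₂−E₁)/kT] = exp(−(0.8 meV)/(15.8 meV)) = exp(-0.050633) = 0.951.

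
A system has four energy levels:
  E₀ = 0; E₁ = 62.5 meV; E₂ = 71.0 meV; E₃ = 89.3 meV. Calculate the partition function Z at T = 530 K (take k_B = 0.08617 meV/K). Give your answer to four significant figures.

k_BT = 0.08617 × 530 K = 45.6701 meV.
Eᵢ/kT = 0, 1.36851, 1.55463, 1.95533.
Z = Σ e^(−Eᵢ/kT) = e^(−0) + e^(−1.36851) + e^(−1.55463) + e^(−1.95533) = 1.00000 + 0.254486 + 0.211268 + 0.141518 = 1.60727.

Z = 1.607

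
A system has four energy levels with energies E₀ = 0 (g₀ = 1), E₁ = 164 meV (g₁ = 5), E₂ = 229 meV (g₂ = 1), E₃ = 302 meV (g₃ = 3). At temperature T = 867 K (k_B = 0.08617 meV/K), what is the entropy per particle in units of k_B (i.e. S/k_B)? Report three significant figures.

1.46

k_BT = 0.08617 × 867 K = 74.709 meV.
Eᵢ/kT = 0, 2.1952, 3.0652, 4.0424.
Z = Σ gᵢe^(−Eᵢ/kT) = 1·e^(−0) + 5·e^(−2.1952) + 1·e^(−3.0652) + 3·e^(−4.0424) = 1.0000 + 0.55668 + 0.046645 + 0.052666 = 1.6560.
⟨E⟩ = Σ EᵢPᵢ = 71.185 meV.
S/k_B = ln Z + ⟨E⟩/kT = ln(1.6560) + 71.185/74.709 = 0.50441 + 0.95283 = 1.46.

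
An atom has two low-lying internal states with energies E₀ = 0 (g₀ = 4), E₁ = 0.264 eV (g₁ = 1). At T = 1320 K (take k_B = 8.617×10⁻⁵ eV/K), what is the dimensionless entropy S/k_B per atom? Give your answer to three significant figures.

k_BT = 8.617×10⁻⁵ × 1320 K = 0.11374 eV.
Eᵢ/kT = 0, 2.3211.
Z = Σ gᵢe^(−Eᵢ/kT) = 4·e^(−0) + 1·e^(−2.3211) = 4.0000 + 0.098166 = 4.0982.
⟨E⟩ = Σ EᵢPᵢ = 0.0063237 eV.
S/k_B = ln Z + ⟨E⟩/kT = ln(4.0982) + 0.0063237/0.11374 = 1.4105 + 0.055598 = 1.47.

1.47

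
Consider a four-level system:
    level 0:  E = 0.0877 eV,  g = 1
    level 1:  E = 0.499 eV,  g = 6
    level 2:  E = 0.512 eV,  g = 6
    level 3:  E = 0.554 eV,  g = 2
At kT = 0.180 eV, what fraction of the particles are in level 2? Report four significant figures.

0.2440

Eᵢ/kT = 0.487222, 2.77222, 2.84444, 3.07778.
Z = Σ gᵢe^(−Eᵢ/kT) = 1·e^(−0.487222) + 6·e^(−2.77222) + 6·e^(−2.84444) + 2·e^(−3.07778) = 0.614331 + 0.375138 + 0.349001 + 0.0921228 = 1.43059.
P₂ = g₂ e^(−E₂/kT) / Z = 0.349001/1.43059 = 0.2440.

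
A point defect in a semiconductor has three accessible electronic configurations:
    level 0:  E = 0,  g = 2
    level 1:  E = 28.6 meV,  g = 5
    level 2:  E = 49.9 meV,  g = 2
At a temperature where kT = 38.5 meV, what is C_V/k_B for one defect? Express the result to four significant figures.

Eᵢ/kT = 0, 0.742857, 1.29610.
Z = Σ gᵢe^(−Eᵢ/kT) = 2·e^(−0) + 5·e^(−0.742857) + 2·e^(−1.29610) = 2.00000 + 2.37876 + 0.547193 = 4.92595.
⟨E⟩ = 19.3541 meV, ⟨E²⟩ = 671.596 meV².
C_V/k_B = (⟨E²⟩ − ⟨E⟩²)/(kT)² = (671.596 − 374.581)/1482.25 = 0.2004.

0.2004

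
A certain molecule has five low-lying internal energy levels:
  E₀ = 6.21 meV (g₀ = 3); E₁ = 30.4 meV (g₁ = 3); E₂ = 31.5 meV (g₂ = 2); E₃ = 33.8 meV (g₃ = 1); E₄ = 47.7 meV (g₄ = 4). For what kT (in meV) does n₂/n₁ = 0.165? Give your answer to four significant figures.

0.7878 meV

n₂/n₁ = (g₂/g₁) exp[−(E₂−E₁)/kT] = 0.165.
⇒ (E₂−E₁)/kT = ln((2/3)/0.165) = ln(4.04040) = 1.39634.
kT = 1.1 meV / 1.39634 = 0.7878 meV.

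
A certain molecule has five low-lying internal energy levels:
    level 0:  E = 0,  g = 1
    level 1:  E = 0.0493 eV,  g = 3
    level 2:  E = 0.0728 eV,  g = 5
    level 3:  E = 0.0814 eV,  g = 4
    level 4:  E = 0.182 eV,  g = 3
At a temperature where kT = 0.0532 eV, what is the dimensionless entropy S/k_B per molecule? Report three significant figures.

2.50

Eᵢ/kT = 0, 0.92669, 1.3684, 1.5301, 3.4211.
Z = Σ gᵢe^(−Eᵢ/kT) = 1·e^(−0) + 3·e^(−0.92669) + 5·e^(−1.3684) + 4·e^(−1.5301) + 3·e^(−3.4211) = 1.0000 + 1.1876 + 1.2726 + 0.86606 + 0.098029 = 4.4243.
⟨E⟩ = Σ EᵢPᵢ = 0.054140 eV.
S/k_B = ln Z + ⟨E⟩/kT = ln(4.4243) + 0.054140/0.0532 = 1.4871 + 1.0177 = 2.50.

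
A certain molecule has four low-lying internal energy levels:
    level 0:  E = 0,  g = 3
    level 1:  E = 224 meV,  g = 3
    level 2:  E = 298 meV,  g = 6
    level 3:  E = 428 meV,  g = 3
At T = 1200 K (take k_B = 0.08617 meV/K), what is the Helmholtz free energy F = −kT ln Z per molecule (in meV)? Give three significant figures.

k_BT = 0.08617 × 1200 K = 103.40 meV.
Eᵢ/kT = 0, 2.1663, 2.8820, 4.1393.
Z = Σ gᵢe^(−Eᵢ/kT) = 3·e^(−0) + 3·e^(−2.1663) + 6·e^(−2.8820) + 3·e^(−4.1393) = 3.0000 + 0.34380 + 0.33614 + 0.047802 = 3.7277.
F = −kT ln Z = −103.40 × ln(3.7277) = −103.40 × 1.3158 = -136 meV.

-136 meV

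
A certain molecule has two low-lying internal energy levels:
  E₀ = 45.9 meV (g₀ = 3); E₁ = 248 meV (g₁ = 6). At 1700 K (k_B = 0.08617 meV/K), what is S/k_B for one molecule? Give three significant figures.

1.97

k_BT = 0.08617 × 1700 K = 146.49 meV.
Eᵢ/kT = 0.31333, 1.6929.
Z = Σ gᵢe^(−Eᵢ/kT) = 3·e^(−0.31333) + 6·e^(−1.6929) = 2.1930 + 1.1039 = 3.2969.
⟨E⟩ = Σ EᵢPᵢ = 113.57 meV.
S/k_B = ln Z + ⟨E⟩/kT = ln(3.2969) + 113.57/146.49 = 1.1930 + 0.77527 = 1.97.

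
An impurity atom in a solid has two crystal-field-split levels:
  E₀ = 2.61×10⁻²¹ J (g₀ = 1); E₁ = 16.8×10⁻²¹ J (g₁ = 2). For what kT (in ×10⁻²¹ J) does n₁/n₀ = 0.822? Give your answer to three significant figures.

n₁/n₀ = (g₁/g₀) exp[−(E₁−E₀)/kT] = 0.822.
⇒ (E₁−E₀)/kT = ln((2/1)/0.822) = ln(2.4331) = 0.88917.
kT = 14.19 ×10⁻²¹ J / 0.88917 = 16.0 ×10⁻²¹ J.

16.0 ×10⁻²¹ J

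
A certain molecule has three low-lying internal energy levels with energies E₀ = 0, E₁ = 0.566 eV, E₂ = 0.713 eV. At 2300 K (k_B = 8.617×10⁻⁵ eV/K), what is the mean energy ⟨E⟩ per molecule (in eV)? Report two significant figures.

k_BT = 8.617×10⁻⁵ × 2300 K = 0.1982 eV.
Eᵢ/kT = 0, 2.856, 3.597.
Z = Σ e^(−Eᵢ/kT) = e^(−0) + e^(−2.856) + e^(−3.597) = 1.000 + 0.05750 + 0.02741 = 1.085.
⟨E⟩ = Σ Eᵢ e^(−Eᵢ/kT) / Z = (0·1.000 + 0.566·0.05750 + 0.713·0.02741) / 1.085 = 0.048 eV.

0.048 eV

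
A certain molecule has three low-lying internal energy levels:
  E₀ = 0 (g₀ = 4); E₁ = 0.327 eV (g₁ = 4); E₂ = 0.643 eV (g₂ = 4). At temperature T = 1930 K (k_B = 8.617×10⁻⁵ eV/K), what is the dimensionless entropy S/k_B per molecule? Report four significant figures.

k_BT = 8.617×10⁻⁵ × 1930 K = 0.166308 eV.
Eᵢ/kT = 0, 1.96623, 3.86632.
Z = Σ gᵢe^(−Eᵢ/kT) = 4·e^(−0) + 4·e^(−1.96623) + 4·e^(−3.86632) = 4.00000 + 0.559934 + 0.0837411 = 4.64368.
⟨E⟩ = Σ EᵢPᵢ = 0.0510250 eV.
S/k_B = ln Z + ⟨E⟩/kT = ln(4.64368) + 0.0510250/0.166308 = 1.53551 + 0.306810 = 1.842.

1.842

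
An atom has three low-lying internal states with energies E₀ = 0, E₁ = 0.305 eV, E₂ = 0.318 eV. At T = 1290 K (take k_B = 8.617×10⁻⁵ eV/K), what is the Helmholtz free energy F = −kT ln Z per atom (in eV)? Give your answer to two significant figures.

-0.013 eV

k_BT = 8.617×10⁻⁵ × 1290 K = 0.1112 eV.
Eᵢ/kT = 0, 2.743, 2.860.
Z = Σ e^(−Eᵢ/kT) = e^(−0) + e^(−2.743) + e^(−2.860) = 1.000 + 0.06438 + 0.05727 = 1.122.
F = −kT ln Z = −0.1112 × ln(1.122) = −0.1112 × 0.1151 = -0.013 eV.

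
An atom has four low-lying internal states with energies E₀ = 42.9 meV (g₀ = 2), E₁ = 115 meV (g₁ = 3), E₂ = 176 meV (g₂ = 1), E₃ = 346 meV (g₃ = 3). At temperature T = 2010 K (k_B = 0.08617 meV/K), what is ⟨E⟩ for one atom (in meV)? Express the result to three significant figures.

k_BT = 0.08617 × 2010 K = 173.20 meV.
Eᵢ/kT = 0.24769, 0.66397, 1.0162, 1.9977.
Z = Σ gᵢe^(−Eᵢ/kT) = 2·e^(−0.24769) + 3·e^(−0.66397) + 1·e^(−1.0162) + 3·e^(−1.9977) = 1.5612 + 1.5444 + 0.36197 + 0.40694 = 3.8745.
⟨E⟩ = Σ Eᵢ gᵢe^(−Eᵢ/kT) / Z = (42.9·1.5612 + 115·1.5444 + 176·0.36197 + 346·0.40694) / 3.8745 = 116 meV.

116 meV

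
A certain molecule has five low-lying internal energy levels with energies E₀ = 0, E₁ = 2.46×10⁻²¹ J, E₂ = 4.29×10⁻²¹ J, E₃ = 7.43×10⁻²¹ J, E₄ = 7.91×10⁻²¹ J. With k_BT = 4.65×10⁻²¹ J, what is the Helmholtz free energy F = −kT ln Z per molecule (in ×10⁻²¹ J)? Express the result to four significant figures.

-4.015 ×10⁻²¹ J

Eᵢ/kT = 0, 0.529032, 0.922581, 1.59785, 1.70108.
Z = Σ e^(−Eᵢ/kT) = e^(−0) + e^(−0.529032) + e^(−0.922581) + e^(−1.59785) + e^(−1.70108) = 1.00000 + 0.589175 + 0.397492 + 0.202331 + 0.182486 = 2.37148.
F = −kT ln Z = −4.65 × ln(2.37148) = −4.65 × 0.863514 = -4.015 ×10⁻²¹ J.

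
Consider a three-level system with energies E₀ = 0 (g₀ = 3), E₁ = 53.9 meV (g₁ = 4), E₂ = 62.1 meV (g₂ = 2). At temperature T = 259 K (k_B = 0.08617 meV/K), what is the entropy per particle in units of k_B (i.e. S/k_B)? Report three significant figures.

1.59

k_BT = 0.08617 × 259 K = 22.318 meV.
Eᵢ/kT = 0, 2.4151, 2.7825.
Z = Σ gᵢe^(−Eᵢ/kT) = 3·e^(−0) + 4·e^(−2.4151) + 2·e^(−2.7825) = 3.0000 + 0.35743 + 0.12377 = 3.4812.
⟨E⟩ = Σ EᵢPᵢ = 7.7420 meV.
S/k_B = ln Z + ⟨E⟩/kT = ln(3.4812) + 7.7420/22.318 = 1.2474 + 0.34689 = 1.59.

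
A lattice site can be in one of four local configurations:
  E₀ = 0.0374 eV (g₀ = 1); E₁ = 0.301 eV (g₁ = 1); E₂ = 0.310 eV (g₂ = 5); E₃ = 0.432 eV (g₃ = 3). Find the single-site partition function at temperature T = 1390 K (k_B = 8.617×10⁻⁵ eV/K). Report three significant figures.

k_BT = 8.617×10⁻⁵ × 1390 K = 0.11978 eV.
Eᵢ/kT = 0.31224, 2.5129, 2.5881, 3.6066.
Z = Σ gᵢe^(−Eᵢ/kT) = 1·e^(−0.31224) + 1·e^(−2.5129) + 5·e^(−2.5881) + 3·e^(−3.6066) = 0.73181 + 0.081033 + 0.37581 + 0.081432 = 1.2701.

Z = 1.27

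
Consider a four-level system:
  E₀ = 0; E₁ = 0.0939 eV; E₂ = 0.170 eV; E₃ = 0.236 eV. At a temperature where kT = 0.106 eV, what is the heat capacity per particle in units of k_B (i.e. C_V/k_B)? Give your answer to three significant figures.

0.509

Eᵢ/kT = 0, 0.88585, 1.6038, 2.2264.
Z = Σ e^(−Eᵢ/kT) = e^(−0) + e^(−0.88585) + e^(−1.6038) + e^(−2.2264) = 1.0000 + 0.41236 + 0.20113 + 0.10792 = 1.7214.
⟨E⟩ = 0.057152 eV, ⟨E²⟩ = 0.0089806 eV².
C_V/k_B = (⟨E²⟩ − ⟨E⟩²)/(kT)² = (0.0089806 − 0.0032664)/0.011236 = 0.509.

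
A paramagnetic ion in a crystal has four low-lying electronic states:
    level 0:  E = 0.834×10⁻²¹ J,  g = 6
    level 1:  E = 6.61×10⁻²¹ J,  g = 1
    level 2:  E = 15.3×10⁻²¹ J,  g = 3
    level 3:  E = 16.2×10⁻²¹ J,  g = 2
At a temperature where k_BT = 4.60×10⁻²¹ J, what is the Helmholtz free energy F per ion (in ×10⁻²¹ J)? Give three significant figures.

-7.77 ×10⁻²¹ J

Eᵢ/kT = 0.18130, 1.4370, 3.3261, 3.5217.
Z = Σ gᵢe^(−Eᵢ/kT) = 6·e^(−0.18130) + 1·e^(−1.4370) + 3·e^(−3.3261) + 2·e^(−3.5217) = 5.0051 + 0.23764 + 0.10780 + 0.059098 = 5.4096.
F = −kT ln Z = −4.60 × ln(5.4096) = −4.60 × 1.6882 = -7.77 ×10⁻²¹ J.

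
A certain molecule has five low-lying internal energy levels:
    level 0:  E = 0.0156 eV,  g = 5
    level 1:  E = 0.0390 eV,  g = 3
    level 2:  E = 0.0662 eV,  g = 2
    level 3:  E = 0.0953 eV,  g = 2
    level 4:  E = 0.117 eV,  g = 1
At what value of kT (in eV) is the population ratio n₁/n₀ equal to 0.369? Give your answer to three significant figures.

n₁/n₀ = (g₁/g₀) exp[−(E₁−E₀)/kT] = 0.369.
⇒ (E₁−E₀)/kT = ln((3/5)/0.369) = ln(1.6260) = 0.48612.
kT = 0.0234 eV / 0.48612 = 0.0481 eV.

0.0481 eV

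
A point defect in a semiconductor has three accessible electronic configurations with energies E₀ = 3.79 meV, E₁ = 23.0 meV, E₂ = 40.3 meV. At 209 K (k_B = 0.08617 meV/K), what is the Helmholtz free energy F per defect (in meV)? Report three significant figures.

k_BT = 0.08617 × 209 K = 18.010 meV.
Eᵢ/kT = 0.21044, 1.2771, 2.2376.
Z = Σ e^(−Eᵢ/kT) = e^(−0.21044) + e^(−1.2771) + e^(−2.2376) = 0.81023 + 0.27884 + 0.10671 = 1.1958.
F = −kT ln Z = −18.010 × ln(1.1958) = −18.010 × 0.17882 = -3.22 meV.

-3.22 meV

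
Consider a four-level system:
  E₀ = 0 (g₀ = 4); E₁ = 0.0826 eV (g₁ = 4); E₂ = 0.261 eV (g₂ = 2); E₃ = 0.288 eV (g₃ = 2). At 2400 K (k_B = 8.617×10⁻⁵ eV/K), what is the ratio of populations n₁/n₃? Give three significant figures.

5.40

k_BT = 8.617×10⁻⁵ × 2400 K = 0.20681 eV.
n₁/n₃ = (g₁/g₃) exp[−(E₁−E₃)/kT] = (4/2) × exp(−(-0.2054 eV)/(0.20681 eV)) = (4/2) × exp(0.99318) = 5.40.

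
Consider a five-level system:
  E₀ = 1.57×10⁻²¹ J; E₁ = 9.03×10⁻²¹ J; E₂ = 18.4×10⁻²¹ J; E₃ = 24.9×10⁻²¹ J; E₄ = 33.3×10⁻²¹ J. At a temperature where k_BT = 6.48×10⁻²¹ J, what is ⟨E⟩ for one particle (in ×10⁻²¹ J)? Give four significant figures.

4.718 ×10⁻²¹ J

Eᵢ/kT = 0.242284, 1.39352, 2.83951, 3.84259, 5.13889.
Z = Σ e^(−Eᵢ/kT) = e^(−0.242284) + e^(−1.39352) + e^(−2.83951) + e^(−3.84259) + e^(−5.13889) = 0.784833 + 0.248200 + 0.0584543 + 0.0214380 + 0.00586420 = 1.11879.
⟨E⟩ = Σ Eᵢ e^(−Eᵢ/kT) / Z = (1.57·0.784833 + 9.03·0.248200 + 18.4·0.0584543 + 24.9·0.0214380 + 33.3·0.00586420) / 1.11879 = 4.718 ×10⁻²¹ J.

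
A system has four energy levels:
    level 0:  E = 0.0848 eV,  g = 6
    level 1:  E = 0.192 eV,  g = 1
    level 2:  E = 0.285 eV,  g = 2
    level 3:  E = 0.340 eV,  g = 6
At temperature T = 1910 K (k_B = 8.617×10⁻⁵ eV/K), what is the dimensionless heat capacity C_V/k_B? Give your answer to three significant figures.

0.365

k_BT = 8.617×10⁻⁵ × 1910 K = 0.16458 eV.
Eᵢ/kT = 0.51525, 1.1666, 1.7317, 2.0659.
Z = Σ gᵢe^(−Eᵢ/kT) = 6·e^(−0.51525) + 1·e^(−1.1666) + 2·e^(−1.7317) + 6·e^(−2.0659) = 3.5841 + 0.31142 + 0.35397 + 0.76023 = 5.0097.
⟨E⟩ = 0.14434 eV, ⟨E²⟩ = 0.030718 eV².
C_V/k_B = (⟨E²⟩ − ⟨E⟩²)/(kT)² = (0.030718 − 0.020834)/0.027087 = 0.365.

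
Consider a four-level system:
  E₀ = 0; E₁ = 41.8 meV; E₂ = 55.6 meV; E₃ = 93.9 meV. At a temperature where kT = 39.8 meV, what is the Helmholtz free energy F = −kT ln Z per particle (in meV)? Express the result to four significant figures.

Eᵢ/kT = 0, 1.05025, 1.39698, 2.35930.
Z = Σ e^(−Eᵢ/kT) = e^(−0) + e^(−1.05025) + e^(−1.39698) + e^(−2.35930) = 1.00000 + 0.349850 + 0.247343 + 0.0944863 = 1.69168.
F = −kT ln Z = −39.8 × ln(1.69168) = −39.8 × 0.525722 = -20.92 meV.

-20.92 meV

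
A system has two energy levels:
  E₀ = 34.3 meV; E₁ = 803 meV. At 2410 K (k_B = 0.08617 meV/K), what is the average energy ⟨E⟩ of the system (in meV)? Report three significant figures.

52.8 meV

k_BT = 0.08617 × 2410 K = 207.67 meV.
Eᵢ/kT = 0.16517, 3.8667.
Z = Σ e^(−Eᵢ/kT) = e^(−0.16517) + e^(−3.8667) = 0.84775 + 0.020927 = 0.86868.
⟨E⟩ = Σ Eᵢ e^(−Eᵢ/kT) / Z = (34.3·0.84775 + 803·0.020927) / 0.86868 = 52.8 meV.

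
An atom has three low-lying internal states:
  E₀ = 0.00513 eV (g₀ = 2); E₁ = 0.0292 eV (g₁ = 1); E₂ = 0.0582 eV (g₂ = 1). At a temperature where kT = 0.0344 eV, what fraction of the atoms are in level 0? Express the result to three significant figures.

Eᵢ/kT = 0.14913, 0.84884, 1.6919.
Z = Σ gᵢe^(−Eᵢ/kT) = 2·e^(−0.14913) + 1·e^(−0.84884) + 1·e^(−1.6919) = 1.7229 + 0.42791 + 0.18417 = 2.3350.
P₀ = g₀ e^(−E₀/kT) / Z = 1.7229/2.3350 = 0.738.

0.738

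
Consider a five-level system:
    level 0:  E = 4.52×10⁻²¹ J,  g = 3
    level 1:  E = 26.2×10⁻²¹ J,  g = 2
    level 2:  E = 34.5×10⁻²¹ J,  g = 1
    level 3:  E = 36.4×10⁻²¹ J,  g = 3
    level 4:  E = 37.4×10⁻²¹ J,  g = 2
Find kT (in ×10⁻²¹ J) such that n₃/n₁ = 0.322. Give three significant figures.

n₃/n₁ = (g₃/g₁) exp[−(E₃−E₁)/kT] = 0.322.
⇒ (E₃−E₁)/kT = ln((3/2)/0.322) = ln(4.6584) = 1.5387.
kT = 10.2 ×10⁻²¹ J / 1.5387 = 6.63 ×10⁻²¹ J.

6.63 ×10⁻²¹ J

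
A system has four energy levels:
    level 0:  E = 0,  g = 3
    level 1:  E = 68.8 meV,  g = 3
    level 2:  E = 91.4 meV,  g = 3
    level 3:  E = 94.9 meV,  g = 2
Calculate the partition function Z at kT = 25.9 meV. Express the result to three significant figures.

Z = 3.35

Eᵢ/kT = 0, 2.6564, 3.5290, 3.6641.
Z = Σ gᵢe^(−Eᵢ/kT) = 3·e^(−0) + 3·e^(−2.6564) + 3·e^(−3.5290) + 2·e^(−3.6641) = 3.0000 + 0.21060 + 0.088003 + 0.051254 = 3.3499.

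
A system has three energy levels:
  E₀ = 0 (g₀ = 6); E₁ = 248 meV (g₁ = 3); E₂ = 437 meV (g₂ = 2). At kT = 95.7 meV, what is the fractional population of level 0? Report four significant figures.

0.9607

Eᵢ/kT = 0, 2.59143, 4.56635.
Z = Σ gᵢe^(−Eᵢ/kT) = 6·e^(−0) + 3·e^(−2.59143) + 2·e^(−4.56635) = 6.00000 + 0.224739 + 0.0207917 = 6.24553.
P₀ = g₀ e^(−E₀/kT) / Z = 6.00000/6.24553 = 0.9607.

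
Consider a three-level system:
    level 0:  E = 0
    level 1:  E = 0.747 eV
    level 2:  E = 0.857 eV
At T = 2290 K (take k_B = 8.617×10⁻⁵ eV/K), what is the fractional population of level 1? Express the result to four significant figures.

k_BT = 8.617×10⁻⁵ × 2290 K = 0.197329 eV.
Eᵢ/kT = 0, 3.78556, 4.34300.
Z = Σ e^(−Eᵢ/kT) = e^(−0) + e^(−3.78556) + e^(−4.34300) = 1.00000 + 0.0226961 + 0.0129975 = 1.03569.
P₁ = e^(−E₁/kT) / Z = 0.0226961/1.03569 = 0.02191.

0.02191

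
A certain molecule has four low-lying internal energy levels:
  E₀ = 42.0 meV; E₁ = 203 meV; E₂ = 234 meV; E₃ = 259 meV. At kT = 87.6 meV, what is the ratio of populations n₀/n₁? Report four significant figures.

n₀/n₁ = exp[−(E₀−E₁)/kT] = exp(−(-161.0 meV)/(87.6 meV)) = exp(1.83790) = 6.283.

6.283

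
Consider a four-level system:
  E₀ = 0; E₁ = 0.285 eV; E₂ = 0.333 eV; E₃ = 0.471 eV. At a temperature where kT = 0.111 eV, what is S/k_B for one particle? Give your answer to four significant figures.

0.4888

Eᵢ/kT = 0, 2.56757, 3.00000, 4.24324.
Z = Σ e^(−Eᵢ/kT) = e^(−0) + e^(−2.56757) + e^(−3.00000) + e^(−4.24324) = 1.00000 + 0.0767218 + 0.0497871 + 0.0143610 = 1.14087.
⟨E⟩ = Σ EᵢPᵢ = 0.0396266 eV.
S/k_B = ln Z + ⟨E⟩/kT = ln(1.14087) + 0.0396266/0.111 = 0.131791 + 0.356996 = 0.4888.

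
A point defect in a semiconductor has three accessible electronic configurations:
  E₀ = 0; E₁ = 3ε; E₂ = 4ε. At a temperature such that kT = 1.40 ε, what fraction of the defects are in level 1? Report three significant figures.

0.0999

Eᵢ/kT = 0, 2.1429, 2.8571.
Z = Σ e^(−Eᵢ/kT) = e^(−0) + e^(−2.1429) + e^(−2.8571) = 1.0000 + 0.11731 + 0.057435 = 1.1747.
P₁ = e^(−E₁/kT) / Z = 0.11731/1.1747 = 0.0999.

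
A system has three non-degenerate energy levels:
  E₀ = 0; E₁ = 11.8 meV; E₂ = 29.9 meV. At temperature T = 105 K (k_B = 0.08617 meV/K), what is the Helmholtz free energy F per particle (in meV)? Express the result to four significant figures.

k_BT = 0.08617 × 105 K = 9.04785 meV.
Eᵢ/kT = 0, 1.30418, 3.30465.
Z = Σ e^(−Eᵢ/kT) = e^(−0) + e^(−1.30418) + e^(−3.30465) = 1.00000 + 0.271395 + 0.0367121 = 1.30811.
F = −kT ln Z = −9.04785 × ln(1.30811) = −9.04785 × 0.268583 = -2.430 meV.

-2.430 meV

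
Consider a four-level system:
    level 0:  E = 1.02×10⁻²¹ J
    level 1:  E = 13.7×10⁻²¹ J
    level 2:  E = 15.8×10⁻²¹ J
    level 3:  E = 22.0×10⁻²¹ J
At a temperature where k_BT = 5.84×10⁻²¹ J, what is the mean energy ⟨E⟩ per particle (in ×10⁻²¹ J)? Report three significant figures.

3.64 ×10⁻²¹ J

Eᵢ/kT = 0.17466, 2.3459, 2.7055, 3.7671.
Z = Σ e^(−Eᵢ/kT) = e^(−0.17466) + e^(−2.3459) + e^(−2.7055) + e^(−3.7671) = 0.83974 + 0.095761 + 0.066837 + 0.023119 = 1.0255.
⟨E⟩ = Σ Eᵢ e^(−Eᵢ/kT) / Z = (1.02·0.83974 + 13.7·0.095761 + 15.8·0.066837 + 22.0·0.023119) / 1.0255 = 3.64 ×10⁻²¹ J.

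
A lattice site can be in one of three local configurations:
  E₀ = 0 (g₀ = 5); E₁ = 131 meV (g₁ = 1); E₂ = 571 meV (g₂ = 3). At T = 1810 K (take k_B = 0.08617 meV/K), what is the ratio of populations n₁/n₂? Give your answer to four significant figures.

k_BT = 0.08617 × 1810 K = 155.968 meV.
n₁/n₂ = (g₁/g₂) exp[−(E₁−E₂)/kT] = (1/3) × exp(−(-440 meV)/(155.968 meV)) = (1/3) × exp(2.82109) = 5.598.

5.598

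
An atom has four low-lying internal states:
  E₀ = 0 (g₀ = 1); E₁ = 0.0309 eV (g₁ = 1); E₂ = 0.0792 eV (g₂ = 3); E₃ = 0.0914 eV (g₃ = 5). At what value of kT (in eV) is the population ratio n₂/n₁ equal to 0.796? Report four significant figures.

0.03640 eV

n₂/n₁ = (g₂/g₁) exp[−(E₂−E₁)/kT] = 0.796.
⇒ (E₂−E₁)/kT = ln((3/1)/0.796) = ln(3.76884) = 1.32677.
kT = 0.0483 eV / 1.32677 = 0.03640 eV.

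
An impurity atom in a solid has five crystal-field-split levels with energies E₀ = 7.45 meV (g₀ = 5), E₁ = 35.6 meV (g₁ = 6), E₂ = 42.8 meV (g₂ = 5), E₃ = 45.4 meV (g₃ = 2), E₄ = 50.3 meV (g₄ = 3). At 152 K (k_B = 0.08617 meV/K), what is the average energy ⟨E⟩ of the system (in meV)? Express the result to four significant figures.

13.94 meV

k_BT = 0.08617 × 152 K = 13.0978 meV.
Eᵢ/kT = 0.568798, 2.71801, 3.26772, 3.46623, 3.84034.
Z = Σ gᵢe^(−Eᵢ/kT) = 5·e^(−0.568798) + 6·e^(−2.71801) + 5·e^(−3.26772) + 2·e^(−3.46623) + 3·e^(−3.84034) = 2.83103 + 0.396036 + 0.190466 + 0.0624691 + 0.0644589 = 3.54446.
⟨E⟩ = Σ Eᵢ gᵢe^(−Eᵢ/kT) / Z = (7.45·2.83103 + 35.6·0.396036 + 42.8·0.190466 + 45.4·0.0624691 + 50.3·0.0644589) / 3.54446 = 13.94 meV.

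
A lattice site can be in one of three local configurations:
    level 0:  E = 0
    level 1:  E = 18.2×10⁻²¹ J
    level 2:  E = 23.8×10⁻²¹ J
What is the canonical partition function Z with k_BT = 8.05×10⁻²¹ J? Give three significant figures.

Eᵢ/kT = 0, 2.2609, 2.9565.
Z = Σ e^(−Eᵢ/kT) = e^(−0) + e^(−2.2609) + e^(−2.9565) = 1.0000 + 0.10426 + 0.052001 = 1.1563.

Z = 1.16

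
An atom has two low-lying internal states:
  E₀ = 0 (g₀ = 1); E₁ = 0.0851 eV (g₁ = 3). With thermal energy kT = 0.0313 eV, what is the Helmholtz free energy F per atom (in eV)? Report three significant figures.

-0.00565 eV

Eᵢ/kT = 0, 2.7188.
Z = Σ gᵢe^(−Eᵢ/kT) = 1·e^(−0) + 3·e^(−2.7188) = 1.0000 + 0.19786 = 1.1979.
F = −kT ln Z = −0.0313 × ln(1.1979) = −0.0313 × 0.18057 = -0.00565 eV.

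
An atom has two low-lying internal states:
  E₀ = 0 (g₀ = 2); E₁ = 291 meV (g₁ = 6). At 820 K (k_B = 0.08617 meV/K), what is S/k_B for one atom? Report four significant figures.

0.9325

k_BT = 0.08617 × 820 K = 70.6594 meV.
Eᵢ/kT = 0, 4.11835.
Z = Σ gᵢe^(−Eᵢ/kT) = 2·e^(−0) + 6·e^(−4.11835) = 2.00000 + 0.0976280 = 2.09763.
⟨E⟩ = Σ EᵢPᵢ = 13.5437 meV.
S/k_B = ln Z + ⟨E⟩/kT = ln(2.09763) + 13.5437/70.6594 = 0.740808 + 0.191676 = 0.9325.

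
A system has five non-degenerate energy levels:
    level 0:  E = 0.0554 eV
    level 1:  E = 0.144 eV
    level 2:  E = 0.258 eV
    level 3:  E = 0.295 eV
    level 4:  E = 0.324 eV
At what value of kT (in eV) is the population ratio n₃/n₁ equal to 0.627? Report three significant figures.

n₃/n₁ = exp[−(E₃−E₁)/kT] = 0.627.
⇒ (E₃−E₁)/kT = ln(1/0.627) = ln(1.5949) = 0.46681.
kT = 0.151 eV / 0.46681 = 0.323 eV.

0.323 eV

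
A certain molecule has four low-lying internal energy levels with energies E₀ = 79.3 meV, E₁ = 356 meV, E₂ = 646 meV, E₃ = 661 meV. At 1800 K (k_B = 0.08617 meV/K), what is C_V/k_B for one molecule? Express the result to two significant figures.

k_BT = 0.08617 × 1800 K = 155.1 meV.
Eᵢ/kT = 0.5113, 2.295, 4.165, 4.262.
Z = Σ e^(−Eᵢ/kT) = e^(−0.5113) + e^(−2.295) + e^(−4.165) + e^(−4.262) = 0.5997 + 0.1008 + 0.01553 + 0.01409 = 0.7301.
⟨E⟩ = 140.8 meV, ⟨E²⟩ = 39970 meV².
C_V/k_B = (⟨E²⟩ − ⟨E⟩²)/(kT)² = (39970 − 19820)/24060 = 0.84.

0.84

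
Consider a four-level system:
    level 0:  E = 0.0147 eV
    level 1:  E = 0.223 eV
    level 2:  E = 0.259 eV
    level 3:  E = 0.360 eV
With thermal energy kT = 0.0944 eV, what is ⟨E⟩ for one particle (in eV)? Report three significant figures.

0.0562 eV

Eᵢ/kT = 0.15572, 2.3623, 2.7436, 3.8136.
Z = Σ e^(−Eᵢ/kT) = e^(−0.15572) + e^(−2.3623) + e^(−2.7436) + e^(−3.8136) = 0.85580 + 0.094203 + 0.064338 + 0.022069 = 1.0364.
⟨E⟩ = Σ Eᵢ e^(−Eᵢ/kT) / Z = (0.0147·0.85580 + 0.223·0.094203 + 0.259·0.064338 + 0.360·0.022069) / 1.0364 = 0.0562 eV.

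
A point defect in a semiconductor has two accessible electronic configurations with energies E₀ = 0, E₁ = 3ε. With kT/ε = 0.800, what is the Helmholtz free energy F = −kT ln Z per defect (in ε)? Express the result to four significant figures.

Eᵢ/kT = 0, 3.75000.
Z = Σ e^(−Eᵢ/kT) = e^(−0) + e^(−3.75000) = 1.00000 + 0.0235177 = 1.02352.
F = −kT ln Z = −0.800 × ln(1.02352) = −0.800 × 0.0232477 = -0.01860 ε.

-0.01860 ε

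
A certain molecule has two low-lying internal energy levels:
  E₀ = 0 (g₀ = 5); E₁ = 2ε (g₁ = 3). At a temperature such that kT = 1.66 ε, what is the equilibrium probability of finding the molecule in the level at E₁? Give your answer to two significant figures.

0.15

Eᵢ/kT = 0, 1.205.
Z = Σ gᵢe^(−Eᵢ/kT) = 5·e^(−0) + 3·e^(−1.205) = 5.000 + 0.8991 = 5.899.
P₁ = g₁ e^(−E₁/kT) / Z = 0.8991/5.899 = 0.15.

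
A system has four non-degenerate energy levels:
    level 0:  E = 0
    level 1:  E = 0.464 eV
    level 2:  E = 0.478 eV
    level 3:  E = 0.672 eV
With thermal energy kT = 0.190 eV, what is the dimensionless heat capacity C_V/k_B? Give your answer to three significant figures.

Eᵢ/kT = 0, 2.4421, 2.5158, 3.5368.
Z = Σ e^(−Eᵢ/kT) = e^(−0) + e^(−2.4421) + e^(−2.5158) + e^(−3.5368) = 1.0000 + 0.086978 + 0.080798 + 0.029106 = 1.1969.
⟨E⟩ = 0.082328 eV, ⟨E²⟩ = 0.042051 eV².
C_V/k_B = (⟨E²⟩ − ⟨E⟩²)/(kT)² = (0.042051 − 0.0067779)/0.036100 = 0.977.

0.977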